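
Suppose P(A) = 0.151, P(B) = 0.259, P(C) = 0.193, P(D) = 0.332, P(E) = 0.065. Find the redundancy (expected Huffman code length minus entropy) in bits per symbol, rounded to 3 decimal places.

0.057 bits

Entropy H = −Σ p log₂ p ≈ 2.1591 bits.
Huffman merges: 13/200+151/1000→27/125; 193/1000+27/125→409/1000; 259/1000+83/250→591/1000; 409/1000+591/1000→1. L = 277/125 ≈ 2.2160.
L − H = 2.2160 − 2.1591 = 0.057 bits.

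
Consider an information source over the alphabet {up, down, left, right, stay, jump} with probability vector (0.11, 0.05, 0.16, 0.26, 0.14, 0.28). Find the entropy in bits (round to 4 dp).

H = −Σ pᵢ log₂ pᵢ.
−0.11·log₂(0.11) = 0.3503
−0.05·log₂(0.05) = 0.2161
−0.16·log₂(0.16) = 0.4230
−0.26·log₂(0.26) = 0.5053
−0.14·log₂(0.14) = 0.3971
−0.28·log₂(0.28) = 0.5142
Sum ≈ 2.4060 → 2.4060 bits.

2.4060 bits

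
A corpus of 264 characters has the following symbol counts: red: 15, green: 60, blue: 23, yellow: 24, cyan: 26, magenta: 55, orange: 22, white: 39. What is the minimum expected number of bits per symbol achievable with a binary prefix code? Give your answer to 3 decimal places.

2.883 bits/symbol

Probabilities are the counts divided by 264.
Repeatedly combine the two least-probable nodes; the expected code length is the sum of the merged weights.
merge 5/88 + 1/12 → 37/264
merge 23/264 + 1/11 → 47/264
merge 13/132 + 37/264 → 21/88
merge 13/88 + 47/264 → 43/132
merge 5/24 + 5/22 → 115/264
merge 21/88 + 43/132 → 149/264
merge 115/264 + 149/264 → 1
L = 37/264 + 47/264 + 21/88 + 43/132 + 115/264 + 149/264 + 1 = 761/264 ≈ 2.883 bits/symbol.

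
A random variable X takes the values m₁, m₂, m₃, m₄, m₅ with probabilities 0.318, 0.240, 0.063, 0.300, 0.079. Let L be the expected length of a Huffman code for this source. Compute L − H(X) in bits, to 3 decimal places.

0.061 bits

Entropy H = −Σ p log₂ p ≈ 2.0814 bits.
Huffman merges: 63/1000+79/1000→71/500; 71/500+6/25→191/500; 3/10+159/500→309/500; 191/500+309/500→1. L = 1071/500 ≈ 2.1420.
L − H = 2.1420 − 2.0814 = 0.061 bits.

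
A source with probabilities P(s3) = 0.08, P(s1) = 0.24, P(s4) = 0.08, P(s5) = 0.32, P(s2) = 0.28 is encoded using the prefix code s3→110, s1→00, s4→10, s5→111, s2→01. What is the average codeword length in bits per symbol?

2.4 bits/symbol

L̄ = Σ pᵢ·ℓᵢ = 0.08·3 + 0.24·2 + 0.08·2 + 0.32·3 + 0.28·2 = 2.4 bits/symbol.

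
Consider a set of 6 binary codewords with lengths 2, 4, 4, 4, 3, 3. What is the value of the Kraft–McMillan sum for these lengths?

0.6875

With common denominator 2^4 = 16: Σ 2^(−ℓᵢ) = 4/16 + 1/16 + 1/16 + 1/16 + 2/16 + 2/16 = 11/16 = 0.6875.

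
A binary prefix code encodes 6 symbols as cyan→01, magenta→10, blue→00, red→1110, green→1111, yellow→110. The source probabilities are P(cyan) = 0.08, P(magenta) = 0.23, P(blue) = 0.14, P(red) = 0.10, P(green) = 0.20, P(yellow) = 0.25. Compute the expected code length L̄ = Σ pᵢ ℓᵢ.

2.85 bits/symbol

L̄ = Σ pᵢ·ℓᵢ = 0.08·2 + 0.23·2 + 0.14·2 + 0.10·4 + 0.20·4 + 0.25·3 = 2.85 bits/symbol.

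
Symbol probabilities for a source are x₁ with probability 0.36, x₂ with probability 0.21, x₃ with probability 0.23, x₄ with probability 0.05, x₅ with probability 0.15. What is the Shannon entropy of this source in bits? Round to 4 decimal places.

2.1177 bits

H = −Σ pᵢ log₂ pᵢ.
−0.36·log₂(0.36) = 0.5306
−0.21·log₂(0.21) = 0.4728
−0.23·log₂(0.23) = 0.4877
−0.05·log₂(0.05) = 0.2161
−0.15·log₂(0.15) = 0.4105
Sum ≈ 2.1177 → 2.1177 bits.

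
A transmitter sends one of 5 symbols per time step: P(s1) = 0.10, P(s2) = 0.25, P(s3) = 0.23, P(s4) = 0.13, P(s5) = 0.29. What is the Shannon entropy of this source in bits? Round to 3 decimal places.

H = −Σ pᵢ log₂ pᵢ.
−0.10·log₂(0.10) = 0.3322
−0.25·log₂(0.25) = 0.5000
−0.23·log₂(0.23) = 0.4877
−0.13·log₂(0.13) = 0.3826
−0.29·log₂(0.29) = 0.5179
Sum ≈ 2.2204 → 2.220 bits.

2.220 bits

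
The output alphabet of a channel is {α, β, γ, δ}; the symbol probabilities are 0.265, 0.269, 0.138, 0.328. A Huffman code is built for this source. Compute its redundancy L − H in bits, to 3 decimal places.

0.061 bits

Entropy H = −Σ p log₂ p ≈ 1.9391 bits.
Huffman merges: 69/500+53/200→403/1000; 269/1000+41/125→597/1000; 403/1000+597/1000→1. L = 2 ≈ 2.0000.
L − H = 2.0000 − 1.9391 = 0.061 bits.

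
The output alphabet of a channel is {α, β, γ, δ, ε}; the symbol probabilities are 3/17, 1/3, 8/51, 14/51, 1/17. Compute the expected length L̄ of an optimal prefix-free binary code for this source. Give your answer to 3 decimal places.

Repeatedly combine the two least-probable nodes; the expected code length is the sum of the merged weights.
merge 1/17 + 8/51 → 11/51
merge 3/17 + 11/51 → 20/51
merge 14/51 + 1/3 → 31/51
merge 20/51 + 31/51 → 1
L = 11/51 + 20/51 + 31/51 + 1 = 113/51 ≈ 2.216 bits/symbol.

2.216 bits/symbol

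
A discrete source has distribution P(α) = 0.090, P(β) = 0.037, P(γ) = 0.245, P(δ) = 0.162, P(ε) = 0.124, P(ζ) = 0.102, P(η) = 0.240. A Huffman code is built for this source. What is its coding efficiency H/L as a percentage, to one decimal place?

99.0%

Entropy H = −Σ p log₂ p ≈ 2.6147 bits.
Huffman merges: 37/1000+9/100→127/1000; 51/500+31/250→113/500; 127/1000+81/500→289/1000; 113/500+6/25→233/500; 49/200+289/1000→267/500; 233/500+267/500→1. L = 1321/500 ≈ 2.6420.
Efficiency = H/L = 2.6147/2.6420 = 99.0%.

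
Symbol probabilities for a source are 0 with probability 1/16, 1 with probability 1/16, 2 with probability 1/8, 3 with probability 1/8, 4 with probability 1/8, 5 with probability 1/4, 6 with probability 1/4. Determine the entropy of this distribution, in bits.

Each probability is a power of 1/2, so log₂(1/p) is an integer.
H = Σ p·log₂(1/p) = 1/16·4 + 1/16·4 + 1/8·3 + 1/8·3 + 1/8·3 + 1/4·2 + 1/4·2 = 2.625 bits.

2.625 bits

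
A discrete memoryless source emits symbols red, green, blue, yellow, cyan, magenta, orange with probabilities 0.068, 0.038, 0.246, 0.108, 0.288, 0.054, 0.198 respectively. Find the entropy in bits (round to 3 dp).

H = −Σ pᵢ log₂ pᵢ.
−0.068·log₂(0.068) = 0.2637
−0.038·log₂(0.038) = 0.1793
−0.246·log₂(0.246) = 0.4977
−0.108·log₂(0.108) = 0.3468
−0.288·log₂(0.288) = 0.5172
−0.054·log₂(0.054) = 0.2274
−0.198·log₂(0.198) = 0.4626
Sum ≈ 2.4947 → 2.495 bits.

2.495 bits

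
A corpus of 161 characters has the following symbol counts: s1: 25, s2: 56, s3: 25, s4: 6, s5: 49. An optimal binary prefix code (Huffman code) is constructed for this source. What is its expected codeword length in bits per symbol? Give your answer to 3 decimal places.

Probabilities are the counts divided by 161.
Repeatedly combine the two least-probable nodes; the expected code length is the sum of the merged weights.
merge 6/161 + 25/161 → 31/161
merge 25/161 + 31/161 → 8/23
merge 7/23 + 8/23 → 15/23
merge 8/23 + 15/23 → 1
L = 31/161 + 8/23 + 15/23 + 1 = 353/161 ≈ 2.193 bits/symbol.

2.193 bits/symbol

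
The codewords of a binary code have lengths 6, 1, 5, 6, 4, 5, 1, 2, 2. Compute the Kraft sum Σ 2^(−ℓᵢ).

1.65625

With common denominator 2^6 = 64: Σ 2^(−ℓᵢ) = 1/64 + 32/64 + 2/64 + 1/64 + 4/64 + 2/64 + 32/64 + 16/64 + 16/64 = 106/64 = 1.65625.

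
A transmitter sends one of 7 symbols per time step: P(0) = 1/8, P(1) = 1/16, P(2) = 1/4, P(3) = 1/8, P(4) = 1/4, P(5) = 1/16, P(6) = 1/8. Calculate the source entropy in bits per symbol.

2.625 bits

Each probability is a power of 1/2, so log₂(1/p) is an integer.
H = Σ p·log₂(1/p) = 1/8·3 + 1/16·4 + 1/4·2 + 1/8·3 + 1/4·2 + 1/16·4 + 1/8·3 = 2.625 bits.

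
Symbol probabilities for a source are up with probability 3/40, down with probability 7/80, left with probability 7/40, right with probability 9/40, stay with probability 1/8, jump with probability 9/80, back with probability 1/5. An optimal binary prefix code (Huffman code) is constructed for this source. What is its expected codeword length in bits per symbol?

2.7375 bits/symbol

Repeatedly combine the two least-probable nodes; the expected code length is the sum of the merged weights.
merge 3/40 + 7/80 → 13/80
merge 9/80 + 1/8 → 19/80
merge 13/80 + 7/40 → 27/80
merge 1/5 + 9/40 → 17/40
merge 19/80 + 27/80 → 23/40
merge 17/40 + 23/40 → 1
L = 13/80 + 19/80 + 27/80 + 17/40 + 23/40 + 1 = 219/80 = 2.7375 bits/symbol.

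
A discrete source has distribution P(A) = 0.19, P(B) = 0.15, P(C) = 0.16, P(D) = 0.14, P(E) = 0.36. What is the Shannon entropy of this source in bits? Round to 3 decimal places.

2.217 bits

H = −Σ pᵢ log₂ pᵢ.
−0.19·log₂(0.19) = 0.4552
−0.15·log₂(0.15) = 0.4105
−0.16·log₂(0.16) = 0.4230
−0.14·log₂(0.14) = 0.3971
−0.36·log₂(0.36) = 0.5306
Sum ≈ 2.2165 → 2.217 bits.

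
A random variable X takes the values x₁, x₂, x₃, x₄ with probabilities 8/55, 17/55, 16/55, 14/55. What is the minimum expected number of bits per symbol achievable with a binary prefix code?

Repeatedly combine the two least-probable nodes; the expected code length is the sum of the merged weights.
merge 8/55 + 14/55 → 2/5
merge 16/55 + 17/55 → 3/5
merge 2/5 + 3/5 → 1
L = 2/5 + 3/5 + 1 = 2 bits/symbol.

2 bits/symbol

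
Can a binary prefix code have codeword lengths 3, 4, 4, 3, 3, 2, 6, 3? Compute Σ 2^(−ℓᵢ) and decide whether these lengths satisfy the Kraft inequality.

0.890625; yes

With common denominator 2^6 = 64: Σ 2^(−ℓᵢ) = 8/64 + 4/64 + 4/64 + 8/64 + 8/64 + 16/64 + 1/64 + 8/64 = 57/64 = 0.890625.
Kraft's inequality requires Σ ≤ 1; here Σ = 0.890625 ≤ 1, so such a prefix code exists.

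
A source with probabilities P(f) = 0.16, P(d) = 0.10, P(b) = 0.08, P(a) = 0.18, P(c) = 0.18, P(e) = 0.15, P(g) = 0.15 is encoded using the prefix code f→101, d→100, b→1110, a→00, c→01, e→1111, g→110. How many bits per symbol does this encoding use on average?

L̄ = Σ pᵢ·ℓᵢ = 0.16·3 + 0.10·3 + 0.08·4 + 0.18·2 + 0.18·2 + 0.15·4 + 0.15·3 = 2.87 bits/symbol.

2.87 bits/symbol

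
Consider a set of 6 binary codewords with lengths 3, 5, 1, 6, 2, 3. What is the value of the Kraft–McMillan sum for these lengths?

1.046875

With common denominator 2^6 = 64: Σ 2^(−ℓᵢ) = 8/64 + 2/64 + 32/64 + 1/64 + 16/64 + 8/64 = 67/64 = 1.046875.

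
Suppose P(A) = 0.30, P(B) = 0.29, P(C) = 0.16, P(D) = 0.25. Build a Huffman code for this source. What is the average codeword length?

2 bits/symbol

Repeatedly combine the two least-probable nodes; the expected code length is the sum of the merged weights.
merge 4/25 + 1/4 → 41/100
merge 29/100 + 3/10 → 59/100
merge 41/100 + 59/100 → 1
L = 41/100 + 59/100 + 1 = 2 bits/symbol.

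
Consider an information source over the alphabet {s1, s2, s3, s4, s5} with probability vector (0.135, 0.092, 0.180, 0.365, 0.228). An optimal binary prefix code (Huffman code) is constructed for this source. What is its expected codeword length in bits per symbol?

2.227 bits/symbol

Repeatedly combine the two least-probable nodes; the expected code length is the sum of the merged weights.
merge 23/250 + 27/200 → 227/1000
merge 9/50 + 227/1000 → 407/1000
merge 57/250 + 73/200 → 593/1000
merge 407/1000 + 593/1000 → 1
L = 227/1000 + 407/1000 + 593/1000 + 1 = 2227/1000 = 2.227 bits/symbol.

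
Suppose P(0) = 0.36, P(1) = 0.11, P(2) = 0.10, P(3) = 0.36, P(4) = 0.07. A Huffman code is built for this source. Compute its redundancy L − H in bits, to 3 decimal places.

0.078 bits

Entropy H = −Σ p log₂ p ≈ 2.0123 bits.
Huffman merges: 7/100+1/10→17/100; 11/100+17/100→7/25; 7/25+9/25→16/25; 9/25+16/25→1. L = 209/100 ≈ 2.0900.
L − H = 2.0900 − 2.0123 = 0.078 bits.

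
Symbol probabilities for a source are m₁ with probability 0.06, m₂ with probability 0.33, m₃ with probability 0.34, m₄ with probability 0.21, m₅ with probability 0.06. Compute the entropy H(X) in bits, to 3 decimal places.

H = −Σ pᵢ log₂ pᵢ.
−0.06·log₂(0.06) = 0.2435
−0.33·log₂(0.33) = 0.5278
−0.34·log₂(0.34) = 0.5292
−0.21·log₂(0.21) = 0.4728
−0.06·log₂(0.06) = 0.2435
Sum ≈ 2.0169 → 2.017 bits.

2.017 bits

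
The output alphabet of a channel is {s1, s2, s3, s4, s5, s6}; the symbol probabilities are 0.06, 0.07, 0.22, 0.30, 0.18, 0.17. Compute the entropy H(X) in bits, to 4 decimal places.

2.3936 bits

H = −Σ pᵢ log₂ pᵢ.
−0.06·log₂(0.06) = 0.2435
−0.07·log₂(0.07) = 0.2686
−0.22·log₂(0.22) = 0.4806
−0.30·log₂(0.30) = 0.5211
−0.18·log₂(0.18) = 0.4453
−0.17·log₂(0.17) = 0.4346
Sum ≈ 2.3936 → 2.3936 bits.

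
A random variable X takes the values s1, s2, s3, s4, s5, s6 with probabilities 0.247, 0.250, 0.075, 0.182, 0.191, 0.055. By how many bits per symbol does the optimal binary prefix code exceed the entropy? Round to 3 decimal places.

0.030 bits

Entropy H = −Σ p log₂ p ≈ 2.4122 bits.
Huffman merges: 11/200+3/40→13/100; 13/100+91/500→39/125; 191/1000+247/1000→219/500; 1/4+39/125→281/500; 219/500+281/500→1. L = 1221/500 ≈ 2.4420.
L − H = 2.4420 − 2.4122 = 0.030 bits.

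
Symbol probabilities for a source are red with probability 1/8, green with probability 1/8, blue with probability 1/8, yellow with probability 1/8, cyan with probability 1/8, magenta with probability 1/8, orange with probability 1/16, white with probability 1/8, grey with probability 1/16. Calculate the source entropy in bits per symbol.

3.125 bits

Each probability is a power of 1/2, so log₂(1/p) is an integer.
H = Σ p·log₂(1/p) = 1/8·3 + 1/8·3 + 1/8·3 + 1/8·3 + 1/8·3 + 1/8·3 + 1/16·4 + 1/8·3 + 1/16·4 = 3.125 bits.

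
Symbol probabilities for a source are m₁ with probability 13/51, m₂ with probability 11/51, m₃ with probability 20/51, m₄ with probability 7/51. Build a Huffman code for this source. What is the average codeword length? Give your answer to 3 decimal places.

1.961 bits/symbol

Repeatedly combine the two least-probable nodes; the expected code length is the sum of the merged weights.
merge 7/51 + 11/51 → 6/17
merge 13/51 + 6/17 → 31/51
merge 20/51 + 31/51 → 1
L = 6/17 + 31/51 + 1 = 100/51 ≈ 1.961 bits/symbol.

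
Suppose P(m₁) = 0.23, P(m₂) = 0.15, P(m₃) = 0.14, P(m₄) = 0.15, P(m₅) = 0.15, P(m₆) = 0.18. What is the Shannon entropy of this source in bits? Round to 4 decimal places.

H = −Σ pᵢ log₂ pᵢ.
−0.23·log₂(0.23) = 0.4877
−0.15·log₂(0.15) = 0.4105
−0.14·log₂(0.14) = 0.3971
−0.15·log₂(0.15) = 0.4105
−0.15·log₂(0.15) = 0.4105
−0.18·log₂(0.18) = 0.4453
Sum ≈ 2.5617 → 2.5617 bits.

2.5617 bits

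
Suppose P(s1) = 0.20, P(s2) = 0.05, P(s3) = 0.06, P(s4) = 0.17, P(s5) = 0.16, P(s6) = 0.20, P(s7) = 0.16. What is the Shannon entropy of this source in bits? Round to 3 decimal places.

H = −Σ pᵢ log₂ pᵢ.
−0.20·log₂(0.20) = 0.4644
−0.05·log₂(0.05) = 0.2161
−0.06·log₂(0.06) = 0.2435
−0.17·log₂(0.17) = 0.4346
−0.16·log₂(0.16) = 0.4230
−0.20·log₂(0.20) = 0.4644
−0.16·log₂(0.16) = 0.4230
Sum ≈ 2.6690 → 2.669 bits.

2.669 bits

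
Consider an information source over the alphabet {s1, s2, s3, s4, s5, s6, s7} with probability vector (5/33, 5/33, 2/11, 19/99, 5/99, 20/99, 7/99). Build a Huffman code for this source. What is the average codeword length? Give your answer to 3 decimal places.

2.727 bits/symbol

Repeatedly combine the two least-probable nodes; the expected code length is the sum of the merged weights.
merge 5/99 + 7/99 → 4/33
merge 4/33 + 5/33 → 3/11
merge 5/33 + 2/11 → 1/3
merge 19/99 + 20/99 → 13/33
merge 3/11 + 1/3 → 20/33
merge 13/33 + 20/33 → 1
L = 4/33 + 3/11 + 1/3 + 13/33 + 20/33 + 1 = 30/11 ≈ 2.727 bits/symbol.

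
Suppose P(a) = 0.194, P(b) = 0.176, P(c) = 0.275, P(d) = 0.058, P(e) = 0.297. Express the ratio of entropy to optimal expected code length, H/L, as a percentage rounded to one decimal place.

Entropy H = −Σ p log₂ p ≈ 2.1707 bits.
Huffman merges: 29/500+22/125→117/500; 97/500+117/500→107/250; 11/40+297/1000→143/250; 107/250+143/250→1. L = 1117/500 ≈ 2.2340.
Efficiency = H/L = 2.1707/2.2340 = 97.2%.

97.2%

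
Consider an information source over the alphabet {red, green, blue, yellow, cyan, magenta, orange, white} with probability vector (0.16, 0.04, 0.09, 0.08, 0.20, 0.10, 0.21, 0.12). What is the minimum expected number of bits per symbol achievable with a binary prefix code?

Repeatedly combine the two least-probable nodes; the expected code length is the sum of the merged weights.
merge 1/25 + 2/25 → 3/25
merge 9/100 + 1/10 → 19/100
merge 3/25 + 3/25 → 6/25
merge 4/25 + 19/100 → 7/20
merge 1/5 + 21/100 → 41/100
merge 6/25 + 7/20 → 59/100
merge 41/100 + 59/100 → 1
L = 3/25 + 19/100 + 6/25 + 7/20 + 41/100 + 59/100 + 1 = 29/10 = 2.9 bits/symbol.

2.9 bits/symbol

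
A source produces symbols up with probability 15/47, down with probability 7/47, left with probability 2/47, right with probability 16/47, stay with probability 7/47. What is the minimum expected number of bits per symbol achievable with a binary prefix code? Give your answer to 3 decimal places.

2.191 bits/symbol

Repeatedly combine the two least-probable nodes; the expected code length is the sum of the merged weights.
merge 2/47 + 7/47 → 9/47
merge 7/47 + 9/47 → 16/47
merge 15/47 + 16/47 → 31/47
merge 16/47 + 31/47 → 1
L = 9/47 + 16/47 + 31/47 + 1 = 103/47 ≈ 2.191 bits/symbol.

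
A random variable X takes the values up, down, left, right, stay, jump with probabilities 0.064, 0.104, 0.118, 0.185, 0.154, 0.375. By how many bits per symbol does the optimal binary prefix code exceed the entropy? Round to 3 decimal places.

0.064 bits

Entropy H = −Σ p log₂ p ≈ 2.3539 bits.
Huffman merges: 8/125+13/125→21/125; 59/500+77/500→34/125; 21/125+37/200→353/1000; 34/125+353/1000→5/8; 3/8+5/8→1. L = 1209/500 ≈ 2.4180.
L − H = 2.4180 − 2.3539 = 0.064 bits.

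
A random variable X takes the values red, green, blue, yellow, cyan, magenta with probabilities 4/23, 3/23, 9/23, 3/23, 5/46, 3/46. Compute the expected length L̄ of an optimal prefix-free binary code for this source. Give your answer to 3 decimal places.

2.391 bits/symbol

Repeatedly combine the two least-probable nodes; the expected code length is the sum of the merged weights.
merge 3/46 + 5/46 → 4/23
merge 3/23 + 3/23 → 6/23
merge 4/23 + 4/23 → 8/23
merge 6/23 + 8/23 → 14/23
merge 9/23 + 14/23 → 1
L = 4/23 + 6/23 + 8/23 + 14/23 + 1 = 55/23 ≈ 2.391 bits/symbol.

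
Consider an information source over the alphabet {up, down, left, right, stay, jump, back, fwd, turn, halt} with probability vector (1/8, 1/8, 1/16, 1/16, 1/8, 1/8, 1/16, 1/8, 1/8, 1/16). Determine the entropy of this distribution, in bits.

3.25 bits

Each probability is a power of 1/2, so log₂(1/p) is an integer.
H = Σ p·log₂(1/p) = 1/8·3 + 1/8·3 + 1/16·4 + 1/16·4 + 1/8·3 + 1/8·3 + 1/16·4 + 1/8·3 + 1/8·3 + 1/16·4 = 3.25 bits.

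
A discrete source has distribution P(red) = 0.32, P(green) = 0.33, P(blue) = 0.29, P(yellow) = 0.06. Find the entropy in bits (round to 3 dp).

H = −Σ pᵢ log₂ pᵢ.
−0.32·log₂(0.32) = 0.5260
−0.33·log₂(0.33) = 0.5278
−0.29·log₂(0.29) = 0.5179
−0.06·log₂(0.06) = 0.2435
Sum ≈ 1.8153 → 1.815 bits.

1.815 bits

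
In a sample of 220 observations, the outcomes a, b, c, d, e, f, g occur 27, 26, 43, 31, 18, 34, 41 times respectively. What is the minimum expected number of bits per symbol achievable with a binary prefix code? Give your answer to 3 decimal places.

Probabilities are the counts divided by 220.
Repeatedly combine the two least-probable nodes; the expected code length is the sum of the merged weights.
merge 9/110 + 13/110 → 1/5
merge 27/220 + 31/220 → 29/110
merge 17/110 + 41/220 → 15/44
merge 43/220 + 1/5 → 87/220
merge 29/110 + 15/44 → 133/220
merge 87/220 + 133/220 → 1
L = 1/5 + 29/110 + 15/44 + 87/220 + 133/220 + 1 = 617/220 ≈ 2.805 bits/symbol.

2.805 bits/symbol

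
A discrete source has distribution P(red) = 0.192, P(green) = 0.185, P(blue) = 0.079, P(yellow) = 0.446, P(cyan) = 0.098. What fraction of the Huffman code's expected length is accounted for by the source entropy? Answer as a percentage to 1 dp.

Entropy H = −Σ p log₂ p ≈ 2.0447 bits.
Huffman merges: 79/1000+49/500→177/1000; 177/1000+37/200→181/500; 24/125+181/500→277/500; 223/500+277/500→1. L = 2093/1000 ≈ 2.0930.
Efficiency = H/L = 2.0447/2.0930 = 97.7%.

97.7%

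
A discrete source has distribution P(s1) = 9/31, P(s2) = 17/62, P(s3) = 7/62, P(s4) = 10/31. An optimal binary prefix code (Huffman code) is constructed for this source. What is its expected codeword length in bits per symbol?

Repeatedly combine the two least-probable nodes; the expected code length is the sum of the merged weights.
merge 7/62 + 17/62 → 12/31
merge 9/31 + 10/31 → 19/31
merge 12/31 + 19/31 → 1
L = 12/31 + 19/31 + 1 = 2 bits/symbol.

2 bits/symbol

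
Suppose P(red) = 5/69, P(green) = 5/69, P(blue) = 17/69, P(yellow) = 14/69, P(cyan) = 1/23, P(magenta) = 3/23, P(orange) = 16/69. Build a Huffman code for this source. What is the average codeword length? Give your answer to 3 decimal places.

2.623 bits/symbol

Repeatedly combine the two least-probable nodes; the expected code length is the sum of the merged weights.
merge 1/23 + 5/69 → 8/69
merge 5/69 + 8/69 → 13/69
merge 3/23 + 13/69 → 22/69
merge 14/69 + 16/69 → 10/23
merge 17/69 + 22/69 → 13/23
merge 10/23 + 13/23 → 1
L = 8/69 + 13/69 + 22/69 + 10/23 + 13/23 + 1 = 181/69 ≈ 2.623 bits/symbol.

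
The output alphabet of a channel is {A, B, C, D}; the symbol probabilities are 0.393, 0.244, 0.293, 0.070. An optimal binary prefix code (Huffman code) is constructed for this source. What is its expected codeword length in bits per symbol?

1.921 bits/symbol

Repeatedly combine the two least-probable nodes; the expected code length is the sum of the merged weights.
merge 7/100 + 61/250 → 157/500
merge 293/1000 + 157/500 → 607/1000
merge 393/1000 + 607/1000 → 1
L = 157/500 + 607/1000 + 1 = 1921/1000 = 1.921 bits/symbol.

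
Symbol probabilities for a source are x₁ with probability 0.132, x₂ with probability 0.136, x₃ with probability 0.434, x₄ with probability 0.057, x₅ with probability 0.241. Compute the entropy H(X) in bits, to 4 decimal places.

2.0300 bits

H = −Σ pᵢ log₂ pᵢ.
−0.132·log₂(0.132) = 0.3856
−0.136·log₂(0.136) = 0.3915
−0.434·log₂(0.434) = 0.5226
−0.057·log₂(0.057) = 0.2356
−0.241·log₂(0.241) = 0.4947
Sum ≈ 2.0300 → 2.0300 bits.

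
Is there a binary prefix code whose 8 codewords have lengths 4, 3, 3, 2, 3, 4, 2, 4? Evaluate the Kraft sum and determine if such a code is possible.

With common denominator 2^4 = 16: Σ 2^(−ℓᵢ) = 1/16 + 2/16 + 2/16 + 4/16 + 2/16 + 1/16 + 4/16 + 1/16 = 17/16 = 1.0625.
Kraft's inequality requires Σ ≤ 1; here Σ = 1.0625 > 1, so no such prefix code exists.

1.0625; no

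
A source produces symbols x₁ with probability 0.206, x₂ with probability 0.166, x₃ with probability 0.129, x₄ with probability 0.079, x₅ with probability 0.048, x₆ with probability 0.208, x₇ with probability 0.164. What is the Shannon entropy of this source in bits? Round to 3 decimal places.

2.679 bits

H = −Σ pᵢ log₂ pᵢ.
−0.206·log₂(0.206) = 0.4695
−0.166·log₂(0.166) = 0.4301
−0.129·log₂(0.129) = 0.3811
−0.079·log₂(0.079) = 0.2893
−0.048·log₂(0.048) = 0.2103
−0.208·log₂(0.208) = 0.4712
−0.164·log₂(0.164) = 0.4278
Sum ≈ 2.6793 → 2.679 bits.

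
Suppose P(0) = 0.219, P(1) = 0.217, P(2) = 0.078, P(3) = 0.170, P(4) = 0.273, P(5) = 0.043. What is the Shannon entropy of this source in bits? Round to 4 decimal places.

H = −Σ pᵢ log₂ pᵢ.
−0.219·log₂(0.219) = 0.4798
−0.217·log₂(0.217) = 0.4783
−0.078·log₂(0.078) = 0.2871
−0.170·log₂(0.170) = 0.4346
−0.273·log₂(0.273) = 0.5113
−0.043·log₂(0.043) = 0.1952
Sum ≈ 2.3863 → 2.3863 bits.

2.3863 bits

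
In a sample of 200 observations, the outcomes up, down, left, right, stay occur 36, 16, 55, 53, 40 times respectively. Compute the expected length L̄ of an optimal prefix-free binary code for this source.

2.26 bits/symbol

Probabilities are the counts divided by 200.
Repeatedly combine the two least-probable nodes; the expected code length is the sum of the merged weights.
merge 2/25 + 9/50 → 13/50
merge 1/5 + 13/50 → 23/50
merge 53/200 + 11/40 → 27/50
merge 23/50 + 27/50 → 1
L = 13/50 + 23/50 + 27/50 + 1 = 113/50 = 2.26 bits/symbol.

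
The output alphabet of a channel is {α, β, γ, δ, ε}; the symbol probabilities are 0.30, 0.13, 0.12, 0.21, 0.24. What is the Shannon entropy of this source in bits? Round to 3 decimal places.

2.238 bits

H = −Σ pᵢ log₂ pᵢ.
−0.30·log₂(0.30) = 0.5211
−0.13·log₂(0.13) = 0.3826
−0.12·log₂(0.12) = 0.3671
−0.21·log₂(0.21) = 0.4728
−0.24·log₂(0.24) = 0.4941
Sum ≈ 2.2378 → 2.238 bits.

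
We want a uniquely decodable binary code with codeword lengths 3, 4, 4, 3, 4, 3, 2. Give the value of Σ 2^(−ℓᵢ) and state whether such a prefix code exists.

0.8125; yes

With common denominator 2^4 = 16: Σ 2^(−ℓᵢ) = 2/16 + 1/16 + 1/16 + 2/16 + 1/16 + 2/16 + 4/16 = 13/16 = 0.8125.
Kraft's inequality requires Σ ≤ 1; here Σ = 0.8125 ≤ 1, so such a prefix code exists.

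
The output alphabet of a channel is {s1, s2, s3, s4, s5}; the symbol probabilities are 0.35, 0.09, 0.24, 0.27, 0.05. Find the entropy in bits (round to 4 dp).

H = −Σ pᵢ log₂ pᵢ.
−0.35·log₂(0.35) = 0.5301
−0.09·log₂(0.09) = 0.3127
−0.24·log₂(0.24) = 0.4941
−0.27·log₂(0.27) = 0.5100
−0.05·log₂(0.05) = 0.2161
Sum ≈ 2.0630 → 2.0630 bits.

2.0630 bits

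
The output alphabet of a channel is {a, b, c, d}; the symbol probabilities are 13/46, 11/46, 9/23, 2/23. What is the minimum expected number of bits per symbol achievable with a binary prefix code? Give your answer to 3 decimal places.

1.935 bits/symbol

Repeatedly combine the two least-probable nodes; the expected code length is the sum of the merged weights.
merge 2/23 + 11/46 → 15/46
merge 13/46 + 15/46 → 14/23
merge 9/23 + 14/23 → 1
L = 15/46 + 14/23 + 1 = 89/46 ≈ 1.935 bits/symbol.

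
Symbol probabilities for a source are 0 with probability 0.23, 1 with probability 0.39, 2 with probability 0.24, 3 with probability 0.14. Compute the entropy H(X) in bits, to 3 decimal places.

H = −Σ pᵢ log₂ pᵢ.
−0.23·log₂(0.23) = 0.4877
−0.39·log₂(0.39) = 0.5298
−0.24·log₂(0.24) = 0.4941
−0.14·log₂(0.14) = 0.3971
Sum ≈ 1.9087 → 1.909 bits.

1.909 bits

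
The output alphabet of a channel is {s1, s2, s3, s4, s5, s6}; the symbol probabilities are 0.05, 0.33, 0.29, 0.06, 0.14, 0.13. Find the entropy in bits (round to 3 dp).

2.285 bits

H = −Σ pᵢ log₂ pᵢ.
−0.05·log₂(0.05) = 0.2161
−0.33·log₂(0.33) = 0.5278
−0.29·log₂(0.29) = 0.5179
−0.06·log₂(0.06) = 0.2435
−0.14·log₂(0.14) = 0.3971
−0.13·log₂(0.13) = 0.3826
Sum ≈ 2.2851 → 2.285 bits.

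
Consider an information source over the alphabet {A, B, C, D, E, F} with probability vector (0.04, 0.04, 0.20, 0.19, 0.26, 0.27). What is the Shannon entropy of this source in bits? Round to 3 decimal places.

H = −Σ pᵢ log₂ pᵢ.
−0.04·log₂(0.04) = 0.1858
−0.04·log₂(0.04) = 0.1858
−0.20·log₂(0.20) = 0.4644
−0.19·log₂(0.19) = 0.4552
−0.26·log₂(0.26) = 0.5053
−0.27·log₂(0.27) = 0.5100
Sum ≈ 2.3064 → 2.306 bits.

2.306 bits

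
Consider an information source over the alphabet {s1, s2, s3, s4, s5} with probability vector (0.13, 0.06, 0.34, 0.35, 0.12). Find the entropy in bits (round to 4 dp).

2.0525 bits

H = −Σ pᵢ log₂ pᵢ.
−0.13·log₂(0.13) = 0.3826
−0.06·log₂(0.06) = 0.2435
−0.34·log₂(0.34) = 0.5292
−0.35·log₂(0.35) = 0.5301
−0.12·log₂(0.12) = 0.3671
Sum ≈ 2.0525 → 2.0525 bits.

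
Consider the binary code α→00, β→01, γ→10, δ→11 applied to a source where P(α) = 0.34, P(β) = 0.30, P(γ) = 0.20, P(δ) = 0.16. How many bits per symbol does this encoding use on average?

2 bits/symbol

L̄ = Σ pᵢ·ℓᵢ = 0.34·2 + 0.30·2 + 0.20·2 + 0.16·2 = 2 bits/symbol.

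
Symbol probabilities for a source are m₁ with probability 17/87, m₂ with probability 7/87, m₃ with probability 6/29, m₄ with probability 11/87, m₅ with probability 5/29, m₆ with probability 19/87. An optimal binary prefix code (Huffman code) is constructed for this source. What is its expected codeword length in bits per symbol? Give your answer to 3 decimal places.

Repeatedly combine the two least-probable nodes; the expected code length is the sum of the merged weights.
merge 7/87 + 11/87 → 6/29
merge 5/29 + 17/87 → 32/87
merge 6/29 + 6/29 → 12/29
merge 19/87 + 32/87 → 17/29
merge 12/29 + 17/29 → 1
L = 6/29 + 32/87 + 12/29 + 17/29 + 1 = 224/87 ≈ 2.575 bits/symbol.

2.575 bits/symbol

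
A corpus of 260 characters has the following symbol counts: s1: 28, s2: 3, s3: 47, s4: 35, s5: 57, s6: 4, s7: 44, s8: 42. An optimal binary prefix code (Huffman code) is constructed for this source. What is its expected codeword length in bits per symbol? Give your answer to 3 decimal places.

2.762 bits/symbol

Probabilities are the counts divided by 260.
Repeatedly combine the two least-probable nodes; the expected code length is the sum of the merged weights.
merge 3/260 + 1/65 → 7/260
merge 7/260 + 7/65 → 7/52
merge 7/52 + 7/52 → 7/26
merge 21/130 + 11/65 → 43/130
merge 47/260 + 57/260 → 2/5
merge 7/26 + 43/130 → 3/5
merge 2/5 + 3/5 → 1
L = 7/260 + 7/52 + 7/26 + 43/130 + 2/5 + 3/5 + 1 = 359/130 ≈ 2.762 bits/symbol.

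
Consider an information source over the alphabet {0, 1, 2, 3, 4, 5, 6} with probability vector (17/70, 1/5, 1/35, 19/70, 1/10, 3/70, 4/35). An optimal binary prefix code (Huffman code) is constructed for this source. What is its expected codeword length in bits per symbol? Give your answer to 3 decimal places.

2.529 bits/symbol

Repeatedly combine the two least-probable nodes; the expected code length is the sum of the merged weights.
merge 1/35 + 3/70 → 1/14
merge 1/14 + 1/10 → 6/35
merge 4/35 + 6/35 → 2/7
merge 1/5 + 17/70 → 31/70
merge 19/70 + 2/7 → 39/70
merge 31/70 + 39/70 → 1
L = 1/14 + 6/35 + 2/7 + 31/70 + 39/70 + 1 = 177/70 ≈ 2.529 bits/symbol.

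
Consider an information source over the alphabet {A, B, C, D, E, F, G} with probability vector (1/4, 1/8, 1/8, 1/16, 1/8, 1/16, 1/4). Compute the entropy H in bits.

Each probability is a power of 1/2, so log₂(1/p) is an integer.
H = Σ p·log₂(1/p) = 1/4·2 + 1/8·3 + 1/8·3 + 1/16·4 + 1/8·3 + 1/16·4 + 1/4·2 = 2.625 bits.

2.625 bits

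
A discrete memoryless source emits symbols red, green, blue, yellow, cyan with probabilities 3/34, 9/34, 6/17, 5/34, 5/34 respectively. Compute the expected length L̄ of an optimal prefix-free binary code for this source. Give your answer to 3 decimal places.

2.235 bits/symbol

Repeatedly combine the two least-probable nodes; the expected code length is the sum of the merged weights.
merge 3/34 + 5/34 → 4/17
merge 5/34 + 4/17 → 13/34
merge 9/34 + 6/17 → 21/34
merge 13/34 + 21/34 → 1
L = 4/17 + 13/34 + 21/34 + 1 = 38/17 ≈ 2.235 bits/symbol.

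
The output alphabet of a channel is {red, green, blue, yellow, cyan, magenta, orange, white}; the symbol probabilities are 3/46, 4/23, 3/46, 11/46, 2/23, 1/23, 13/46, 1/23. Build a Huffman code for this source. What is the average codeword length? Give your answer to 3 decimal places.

Repeatedly combine the two least-probable nodes; the expected code length is the sum of the merged weights.
merge 1/23 + 1/23 → 2/23
merge 3/46 + 3/46 → 3/23
merge 2/23 + 2/23 → 4/23
merge 3/23 + 4/23 → 7/23
merge 4/23 + 11/46 → 19/46
merge 13/46 + 7/23 → 27/46
merge 19/46 + 27/46 → 1
L = 2/23 + 3/23 + 4/23 + 7/23 + 19/46 + 27/46 + 1 = 62/23 ≈ 2.696 bits/symbol.

2.696 bits/symbol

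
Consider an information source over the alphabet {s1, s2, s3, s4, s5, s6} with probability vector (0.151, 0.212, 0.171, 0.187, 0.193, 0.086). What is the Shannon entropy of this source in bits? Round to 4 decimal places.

2.5367 bits

H = −Σ pᵢ log₂ pᵢ.
−0.151·log₂(0.151) = 0.4118
−0.212·log₂(0.212) = 0.4744
−0.171·log₂(0.171) = 0.4357
−0.187·log₂(0.187) = 0.4523
−0.193·log₂(0.193) = 0.4581
−0.086·log₂(0.086) = 0.3044
Sum ≈ 2.5367 → 2.5367 bits.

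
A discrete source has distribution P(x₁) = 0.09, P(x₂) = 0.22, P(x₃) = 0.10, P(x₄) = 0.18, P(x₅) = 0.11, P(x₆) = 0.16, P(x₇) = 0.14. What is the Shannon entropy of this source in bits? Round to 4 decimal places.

H = −Σ pᵢ log₂ pᵢ.
−0.09·log₂(0.09) = 0.3127
−0.22·log₂(0.22) = 0.4806
−0.10·log₂(0.10) = 0.3322
−0.18·log₂(0.18) = 0.4453
−0.11·log₂(0.11) = 0.3503
−0.16·log₂(0.16) = 0.4230
−0.14·log₂(0.14) = 0.3971
Sum ≈ 2.7411 → 2.7411 bits.

2.7411 bits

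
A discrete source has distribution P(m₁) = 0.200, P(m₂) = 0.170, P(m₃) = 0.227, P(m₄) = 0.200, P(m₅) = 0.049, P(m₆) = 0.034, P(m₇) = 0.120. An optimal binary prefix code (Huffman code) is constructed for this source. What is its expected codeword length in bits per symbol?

2.656 bits/symbol

Repeatedly combine the two least-probable nodes; the expected code length is the sum of the merged weights.
merge 17/500 + 49/1000 → 83/1000
merge 83/1000 + 3/25 → 203/1000
merge 17/100 + 1/5 → 37/100
merge 1/5 + 203/1000 → 403/1000
merge 227/1000 + 37/100 → 597/1000
merge 403/1000 + 597/1000 → 1
L = 83/1000 + 203/1000 + 37/100 + 403/1000 + 597/1000 + 1 = 332/125 = 2.656 bits/symbol.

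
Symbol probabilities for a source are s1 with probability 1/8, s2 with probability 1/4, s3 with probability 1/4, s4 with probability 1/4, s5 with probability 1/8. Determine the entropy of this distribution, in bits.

Each probability is a power of 1/2, so log₂(1/p) is an integer.
H = Σ p·log₂(1/p) = 1/8·3 + 1/4·2 + 1/4·2 + 1/4·2 + 1/8·3 = 2.25 bits.

2.25 bits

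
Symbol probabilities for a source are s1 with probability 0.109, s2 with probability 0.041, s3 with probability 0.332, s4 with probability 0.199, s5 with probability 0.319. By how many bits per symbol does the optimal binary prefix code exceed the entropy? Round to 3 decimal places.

0.095 bits

Entropy H = −Σ p log₂ p ≈ 2.0549 bits.
Huffman merges: 41/1000+109/1000→3/20; 3/20+199/1000→349/1000; 319/1000+83/250→651/1000; 349/1000+651/1000→1. L = 43/20 ≈ 2.1500.
L − H = 2.1500 − 2.0549 = 0.095 bits.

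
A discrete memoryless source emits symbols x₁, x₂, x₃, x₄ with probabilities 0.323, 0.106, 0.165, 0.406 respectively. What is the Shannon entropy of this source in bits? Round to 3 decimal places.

1.827 bits

H = −Σ pᵢ log₂ pᵢ.
−0.323·log₂(0.323) = 0.5266
−0.106·log₂(0.106) = 0.3432
−0.165·log₂(0.165) = 0.4289
−0.406·log₂(0.406) = 0.5280
Sum ≈ 1.8267 → 1.827 bits.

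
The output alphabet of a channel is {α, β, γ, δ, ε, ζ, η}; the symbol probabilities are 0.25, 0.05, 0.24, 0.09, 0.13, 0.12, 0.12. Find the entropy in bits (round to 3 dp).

H = −Σ pᵢ log₂ pᵢ.
−0.25·log₂(0.25) = 0.5000
−0.05·log₂(0.05) = 0.2161
−0.24·log₂(0.24) = 0.4941
−0.09·log₂(0.09) = 0.3127
−0.13·log₂(0.13) = 0.3826
−0.12·log₂(0.12) = 0.3671
−0.12·log₂(0.12) = 0.3671
Sum ≈ 2.6397 → 2.640 bits.

2.640 bits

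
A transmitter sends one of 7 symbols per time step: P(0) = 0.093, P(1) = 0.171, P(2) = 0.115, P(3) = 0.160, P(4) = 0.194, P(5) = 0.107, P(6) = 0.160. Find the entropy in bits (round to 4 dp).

2.7632 bits

H = −Σ pᵢ log₂ pᵢ.
−0.093·log₂(0.093) = 0.3187
−0.171·log₂(0.171) = 0.4357
−0.115·log₂(0.115) = 0.3588
−0.160·log₂(0.160) = 0.4230
−0.194·log₂(0.194) = 0.4590
−0.107·log₂(0.107) = 0.3450
−0.160·log₂(0.160) = 0.4230
Sum ≈ 2.7632 → 2.7632 bits.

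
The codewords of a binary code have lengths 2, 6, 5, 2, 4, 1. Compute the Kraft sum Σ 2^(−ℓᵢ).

1.109375

With common denominator 2^6 = 64: Σ 2^(−ℓᵢ) = 16/64 + 1/64 + 2/64 + 16/64 + 4/64 + 32/64 = 71/64 = 1.109375.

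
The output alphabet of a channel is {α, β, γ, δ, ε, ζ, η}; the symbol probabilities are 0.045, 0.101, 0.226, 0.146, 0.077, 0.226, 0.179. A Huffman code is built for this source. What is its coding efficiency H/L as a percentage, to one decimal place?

98.9%

Entropy H = −Σ p log₂ p ≈ 2.6396 bits.
Huffman merges: 9/200+77/1000→61/500; 101/1000+61/500→223/1000; 73/500+179/1000→13/40; 223/1000+113/500→449/1000; 113/500+13/40→551/1000; 449/1000+551/1000→1. L = 267/100 ≈ 2.6700.
Efficiency = H/L = 2.6396/2.6700 = 98.9%.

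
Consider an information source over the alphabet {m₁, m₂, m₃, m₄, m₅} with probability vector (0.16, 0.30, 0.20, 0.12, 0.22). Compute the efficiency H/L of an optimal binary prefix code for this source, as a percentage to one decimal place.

99.0%

Entropy H = −Σ p log₂ p ≈ 2.2561 bits.
Huffman merges: 3/25+4/25→7/25; 1/5+11/50→21/50; 7/25+3/10→29/50; 21/50+29/50→1. L = 57/25 ≈ 2.2800.
Efficiency = H/L = 2.2561/2.2800 = 99.0%.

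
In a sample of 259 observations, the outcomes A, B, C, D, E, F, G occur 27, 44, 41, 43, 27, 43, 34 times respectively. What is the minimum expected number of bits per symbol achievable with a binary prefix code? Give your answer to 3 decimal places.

2.830 bits/symbol

Probabilities are the counts divided by 259.
Repeatedly combine the two least-probable nodes; the expected code length is the sum of the merged weights.
merge 27/259 + 27/259 → 54/259
merge 34/259 + 41/259 → 75/259
merge 43/259 + 43/259 → 86/259
merge 44/259 + 54/259 → 14/37
merge 75/259 + 86/259 → 23/37
merge 14/37 + 23/37 → 1
L = 54/259 + 75/259 + 86/259 + 14/37 + 23/37 + 1 = 733/259 ≈ 2.830 bits/symbol.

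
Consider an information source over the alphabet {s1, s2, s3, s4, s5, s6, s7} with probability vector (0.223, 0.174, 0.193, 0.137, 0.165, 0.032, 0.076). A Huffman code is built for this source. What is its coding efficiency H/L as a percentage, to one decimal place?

Entropy H = −Σ p log₂ p ≈ 2.6431 bits.
Huffman merges: 4/125+19/250→27/250; 27/250+137/1000→49/200; 33/200+87/500→339/1000; 193/1000+223/1000→52/125; 49/200+339/1000→73/125; 52/125+73/125→1. L = 673/250 ≈ 2.6920.
Efficiency = H/L = 2.6431/2.6920 = 98.2%.

98.2%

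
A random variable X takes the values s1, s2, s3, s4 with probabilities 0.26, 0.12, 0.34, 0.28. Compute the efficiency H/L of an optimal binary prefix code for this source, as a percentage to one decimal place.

95.8%

Entropy H = −Σ p log₂ p ≈ 1.9157 bits.
Huffman merges: 3/25+13/50→19/50; 7/25+17/50→31/50; 19/50+31/50→1. L = 2 ≈ 2.0000.
Efficiency = H/L = 1.9157/2.0000 = 95.8%.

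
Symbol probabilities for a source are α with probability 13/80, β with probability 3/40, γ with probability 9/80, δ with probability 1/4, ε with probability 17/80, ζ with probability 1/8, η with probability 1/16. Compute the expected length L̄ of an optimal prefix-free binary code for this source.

2.675 bits/symbol

Repeatedly combine the two least-probable nodes; the expected code length is the sum of the merged weights.
merge 1/16 + 3/40 → 11/80
merge 9/80 + 1/8 → 19/80
merge 11/80 + 13/80 → 3/10
merge 17/80 + 19/80 → 9/20
merge 1/4 + 3/10 → 11/20
merge 9/20 + 11/20 → 1
L = 11/80 + 19/80 + 3/10 + 9/20 + 11/20 + 1 = 107/40 = 2.675 bits/symbol.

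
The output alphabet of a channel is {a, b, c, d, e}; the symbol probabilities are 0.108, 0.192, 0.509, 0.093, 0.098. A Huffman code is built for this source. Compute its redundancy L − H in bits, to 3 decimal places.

0.034 bits

Entropy H = −Σ p log₂ p ≈ 1.9469 bits.
Huffman merges: 93/1000+49/500→191/1000; 27/250+191/1000→299/1000; 24/125+299/1000→491/1000; 491/1000+509/1000→1. L = 1981/1000 ≈ 1.9810.
L − H = 1.9810 − 1.9469 = 0.034 bits.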